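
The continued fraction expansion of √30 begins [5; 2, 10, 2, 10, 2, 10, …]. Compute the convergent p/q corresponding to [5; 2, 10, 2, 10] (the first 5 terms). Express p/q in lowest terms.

a_0 = 5: 5/1
a_1 = 2: 11/2
a_2 = 10: 115/21
a_3 = 2: 241/44
a_4 = 10: 2525/461

2525/461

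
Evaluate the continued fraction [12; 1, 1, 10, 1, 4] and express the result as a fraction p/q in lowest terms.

Start with 4.
1 + 1/(4/1) = 1 + 1/4 = 5/4
10 + 1/(5/4) = 10 + 4/5 = 54/5
1 + 1/(54/5) = 1 + 5/54 = 59/54
1 + 1/(59/54) = 1 + 54/59 = 113/59
12 + 1/(113/59) = 12 + 59/113 = 1415/113

1415/113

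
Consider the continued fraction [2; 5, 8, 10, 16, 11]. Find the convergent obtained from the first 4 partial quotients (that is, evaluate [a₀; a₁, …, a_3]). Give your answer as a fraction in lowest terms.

911/415

Build up convergents one term at a time:
a_0 = 2: 2/1
a_1 = 5: 11/5
a_2 = 8: 90/41
a_3 = 10: 911/415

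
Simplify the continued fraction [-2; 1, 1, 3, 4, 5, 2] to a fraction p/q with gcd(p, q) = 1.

-493/344

a_0 = -2: -2/1
a_1 = 1: -1/1
a_2 = 1: -3/2
a_3 = 3: -10/7
a_4 = 4: -43/30
a_5 = 5: -225/157
a_6 = 2: -493/344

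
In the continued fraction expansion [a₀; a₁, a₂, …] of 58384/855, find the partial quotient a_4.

60

58384 ÷ 855 → quotient 68, remainder 244
855 ÷ 244 → quotient 3, remainder 123
244 ÷ 123 → quotient 1, remainder 121
123 ÷ 121 → quotient 1, remainder 2
121 ÷ 2 → quotient 60, remainder 1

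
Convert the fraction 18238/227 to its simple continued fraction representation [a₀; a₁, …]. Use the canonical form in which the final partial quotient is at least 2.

Run the Euclidean algorithm, recording each quotient:
18238 = 80·227 + 78, so a_0 = 80
227 = 2·78 + 71, so a_1 = 2
78 = 1·71 + 7, so a_2 = 1
71 = 10·7 + 1, so a_3 = 10
7 = 7·1 + 0, so a_4 = 7

[80; 2, 1, 10, 7]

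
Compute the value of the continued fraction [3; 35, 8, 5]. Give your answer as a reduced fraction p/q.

4361/1440

Start with 5.
8 + 1/(5/1) = 8 + 1/5 = 41/5
35 + 1/(41/5) = 35 + 5/41 = 1440/41
3 + 1/(1440/41) = 3 + 41/1440 = 4361/1440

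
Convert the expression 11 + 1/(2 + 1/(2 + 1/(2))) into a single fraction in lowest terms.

137/12

a_0 = 11: 11/1
a_1 = 2: 23/2
a_2 = 2: 57/5
a_3 = 2: 137/12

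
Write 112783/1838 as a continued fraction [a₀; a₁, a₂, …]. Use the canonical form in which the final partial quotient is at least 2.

[61; 2, 1, 3, 4, 4, 9]

Repeatedly divide and take the remainder:
⌊112783/1838⌋ = 61, remainder 665
⌊1838/665⌋ = 2, remainder 508
⌊665/508⌋ = 1, remainder 157
⌊508/157⌋ = 3, remainder 37
⌊157/37⌋ = 4, remainder 9
⌊37/9⌋ = 4, remainder 1
⌊9/1⌋ = 9, remainder 0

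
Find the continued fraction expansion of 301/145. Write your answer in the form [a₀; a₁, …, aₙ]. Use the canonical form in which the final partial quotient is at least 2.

Run the Euclidean algorithm, recording each quotient:
⌊301/145⌋ = 2, remainder 11
⌊145/11⌋ = 13, remainder 2
⌊11/2⌋ = 5, remainder 1
⌊2/1⌋ = 2, remainder 0

[2; 13, 5, 2]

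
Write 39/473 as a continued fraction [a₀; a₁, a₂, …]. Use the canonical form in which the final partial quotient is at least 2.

[0; 12, 7, 1, 4]

⌊39/473⌋ = 0, remainder 39
⌊473/39⌋ = 12, remainder 5
⌊39/5⌋ = 7, remainder 4
⌊5/4⌋ = 1, remainder 1
⌊4/1⌋ = 4, remainder 0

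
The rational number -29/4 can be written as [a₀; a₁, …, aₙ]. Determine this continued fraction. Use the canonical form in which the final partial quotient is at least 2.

-29 ÷ 4 → quotient -8, remainder 3
4 ÷ 3 → quotient 1, remainder 1
3 ÷ 1 → quotient 3, remainder 0

[-8; 1, 3]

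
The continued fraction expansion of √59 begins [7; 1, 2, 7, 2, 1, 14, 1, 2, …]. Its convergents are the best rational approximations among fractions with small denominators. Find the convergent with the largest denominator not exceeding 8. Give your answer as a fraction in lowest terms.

a_0 = 7: 7/1  (≤ bound)
a_1 = 1: 8/1  (≤ bound)
a_2 = 2: 23/3  (≤ bound)
a_3 = 7: 169/22  (> 8, stop)

23/3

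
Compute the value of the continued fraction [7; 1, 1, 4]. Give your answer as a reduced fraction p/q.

a_0 = 7: 7/1
a_1 = 1: 8/1
a_2 = 1: 15/2
a_3 = 4: 68/9

68/9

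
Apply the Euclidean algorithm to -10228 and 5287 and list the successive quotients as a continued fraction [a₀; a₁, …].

[-2; 15, 3, 1, 1, 3, 4, 3]

-10228 ÷ 5287 → quotient -2, remainder 346
5287 ÷ 346 → quotient 15, remainder 97
346 ÷ 97 → quotient 3, remainder 55
97 ÷ 55 → quotient 1, remainder 42
55 ÷ 42 → quotient 1, remainder 13
42 ÷ 13 → quotient 3, remainder 3
13 ÷ 3 → quotient 4, remainder 1
3 ÷ 1 → quotient 3, remainder 0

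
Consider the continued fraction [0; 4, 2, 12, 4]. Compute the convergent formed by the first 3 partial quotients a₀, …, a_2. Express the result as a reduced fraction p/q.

2/9

Start with 2.
4 + 1/(2/1) = 4 + 1/2 = 9/2
0 + 1/(9/2) = 0 + 2/9 = 2/9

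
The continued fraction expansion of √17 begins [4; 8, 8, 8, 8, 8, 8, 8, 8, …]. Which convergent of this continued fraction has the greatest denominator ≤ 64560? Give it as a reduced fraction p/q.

a_0 = 4: 4/1  (≤ bound)
a_1 = 8: 33/8  (≤ bound)
a_2 = 8: 268/65  (≤ bound)
a_3 = 8: 2177/528  (≤ bound)
a_4 = 8: 17684/4289  (≤ bound)
a_5 = 8: 143649/34840  (≤ bound)
a_6 = 8: 1166876/283009  (> 64560, stop)

143649/34840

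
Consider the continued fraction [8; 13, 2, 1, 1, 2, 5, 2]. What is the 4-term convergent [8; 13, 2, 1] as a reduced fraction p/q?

Start with 1.
2 + 1/(1/1) = 2 + 1/1 = 3/1
13 + 1/(3/1) = 13 + 1/3 = 40/3
8 + 1/(40/3) = 8 + 3/40 = 323/40

323/40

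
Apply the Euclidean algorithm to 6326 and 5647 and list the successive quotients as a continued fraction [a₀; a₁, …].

[1; 8, 3, 6, 3, 11]

6326 = 1·5647 + 679, so a_0 = 1
5647 = 8·679 + 215, so a_1 = 8
679 = 3·215 + 34, so a_2 = 3
215 = 6·34 + 11, so a_3 = 6
34 = 3·11 + 1, so a_4 = 3
11 = 11·1 + 0, so a_5 = 11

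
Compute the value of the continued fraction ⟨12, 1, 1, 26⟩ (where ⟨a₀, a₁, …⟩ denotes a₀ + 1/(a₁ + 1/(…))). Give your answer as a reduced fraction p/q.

663/53

a_0 = 12: 12/1
a_1 = 1: 13/1
a_2 = 1: 25/2
a_3 = 26: 663/53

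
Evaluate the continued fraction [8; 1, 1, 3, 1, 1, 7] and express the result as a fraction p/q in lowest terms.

1036/121

Compute successive convergents:
a_0 = 8: 8/1
a_1 = 1: 9/1
a_2 = 1: 17/2
a_3 = 3: 60/7
a_4 = 1: 77/9
a_5 = 1: 137/16
a_6 = 7: 1036/121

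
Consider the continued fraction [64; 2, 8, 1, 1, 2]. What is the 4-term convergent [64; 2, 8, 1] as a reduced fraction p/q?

Work from the innermost term outward:
Start with 1.
8 + 1/(1/1) = 8 + 1/1 = 9/1
2 + 1/(9/1) = 2 + 1/9 = 19/9
64 + 1/(19/9) = 64 + 9/19 = 1225/19

1225/19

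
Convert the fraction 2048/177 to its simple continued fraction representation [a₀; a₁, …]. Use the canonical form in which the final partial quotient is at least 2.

[11; 1, 1, 3, 25]

Repeatedly divide and take the remainder:
⌊2048/177⌋ = 11, remainder 101
⌊177/101⌋ = 1, remainder 76
⌊101/76⌋ = 1, remainder 25
⌊76/25⌋ = 3, remainder 1
⌊25/1⌋ = 25, remainder 0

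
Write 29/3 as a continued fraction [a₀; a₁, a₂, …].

29 ÷ 3 → quotient 9, remainder 2
3 ÷ 2 → quotient 1, remainder 1
2 ÷ 1 → quotient 2, remainder 0

[9; 1, 2]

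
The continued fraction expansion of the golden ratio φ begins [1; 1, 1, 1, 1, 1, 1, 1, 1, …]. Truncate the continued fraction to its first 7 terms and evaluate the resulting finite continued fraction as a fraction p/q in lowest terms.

Starting at the tail and folding back:
Start with 1.
1 + 1/(1/1) = 1 + 1/1 = 2/1
1 + 1/(2/1) = 1 + 1/2 = 3/2
1 + 1/(3/2) = 1 + 2/3 = 5/3
1 + 1/(5/3) = 1 + 3/5 = 8/5
1 + 1/(8/5) = 1 + 5/8 = 13/8
1 + 1/(13/8) = 1 + 8/13 = 21/13

21/13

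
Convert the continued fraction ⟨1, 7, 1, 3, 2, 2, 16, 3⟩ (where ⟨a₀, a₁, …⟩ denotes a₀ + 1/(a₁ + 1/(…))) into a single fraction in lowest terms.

9694/8589

Build up convergents one term at a time:
a_0 = 1: 1/1
a_1 = 7: 8/7
a_2 = 1: 9/8
a_3 = 3: 35/31
a_4 = 2: 79/70
a_5 = 2: 193/171
a_6 = 16: 3167/2806
a_7 = 3: 9694/8589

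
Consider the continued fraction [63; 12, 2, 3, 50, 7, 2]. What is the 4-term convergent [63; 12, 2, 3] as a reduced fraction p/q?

5488/87

a_0 = 63: 63/1
a_1 = 12: 757/12
a_2 = 2: 1577/25
a_3 = 3: 5488/87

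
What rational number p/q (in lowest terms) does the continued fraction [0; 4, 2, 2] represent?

Start with 2.
2 + 1/(2/1) = 2 + 1/2 = 5/2
4 + 1/(5/2) = 4 + 2/5 = 22/5
0 + 1/(22/5) = 0 + 5/22 = 5/22

5/22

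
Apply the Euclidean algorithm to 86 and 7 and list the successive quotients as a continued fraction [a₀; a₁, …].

[12; 3, 2]

Apply division with remainder until the remainder is 0:
86 ÷ 7 → quotient 12, remainder 2
7 ÷ 2 → quotient 3, remainder 1
2 ÷ 1 → quotient 2, remainder 0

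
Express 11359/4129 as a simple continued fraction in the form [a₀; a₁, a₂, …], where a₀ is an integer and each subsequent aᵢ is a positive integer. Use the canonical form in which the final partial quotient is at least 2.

[2; 1, 3, 60, 2, 8]

Repeatedly divide and take the remainder:
⌊11359/4129⌋ = 2, remainder 3101
⌊4129/3101⌋ = 1, remainder 1028
⌊3101/1028⌋ = 3, remainder 17
⌊1028/17⌋ = 60, remainder 8
⌊17/8⌋ = 2, remainder 1
⌊8/1⌋ = 8, remainder 0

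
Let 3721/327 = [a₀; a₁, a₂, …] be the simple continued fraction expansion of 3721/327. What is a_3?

1

⌊3721/327⌋ = 11, remainder 124
⌊327/124⌋ = 2, remainder 79
⌊124/79⌋ = 1, remainder 45
⌊79/45⌋ = 1, remainder 34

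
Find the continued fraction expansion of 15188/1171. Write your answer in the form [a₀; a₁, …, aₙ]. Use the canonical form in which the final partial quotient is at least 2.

[12; 1, 32, 2, 5, 3]

15188 ÷ 1171 → quotient 12, remainder 1136
1171 ÷ 1136 → quotient 1, remainder 35
1136 ÷ 35 → quotient 32, remainder 16
35 ÷ 16 → quotient 2, remainder 3
16 ÷ 3 → quotient 5, remainder 1
3 ÷ 1 → quotient 3, remainder 0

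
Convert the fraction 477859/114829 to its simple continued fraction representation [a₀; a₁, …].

477859 ÷ 114829 → quotient 4, remainder 18543
114829 ÷ 18543 → quotient 6, remainder 3571
18543 ÷ 3571 → quotient 5, remainder 688
3571 ÷ 688 → quotient 5, remainder 131
688 ÷ 131 → quotient 5, remainder 33
131 ÷ 33 → quotient 3, remainder 32
33 ÷ 32 → quotient 1, remainder 1
32 ÷ 1 → quotient 32, remainder 0

[4; 6, 5, 5, 5, 3, 1, 32]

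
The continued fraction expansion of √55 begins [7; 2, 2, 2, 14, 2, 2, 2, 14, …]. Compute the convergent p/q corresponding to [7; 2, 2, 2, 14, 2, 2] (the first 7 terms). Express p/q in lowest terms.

6593/889

Start with 2.
2 + 1/(2/1) = 2 + 1/2 = 5/2
14 + 1/(5/2) = 14 + 2/5 = 72/5
2 + 1/(72/5) = 2 + 5/72 = 149/72
2 + 1/(149/72) = 2 + 72/149 = 370/149
2 + 1/(370/149) = 2 + 149/370 = 889/370
7 + 1/(889/370) = 7 + 370/889 = 6593/889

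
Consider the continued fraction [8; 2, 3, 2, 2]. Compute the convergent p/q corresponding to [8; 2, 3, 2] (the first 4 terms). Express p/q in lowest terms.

Start with 2.
3 + 1/(2/1) = 3 + 1/2 = 7/2
2 + 1/(7/2) = 2 + 2/7 = 16/7
8 + 1/(16/7) = 8 + 7/16 = 135/16

135/16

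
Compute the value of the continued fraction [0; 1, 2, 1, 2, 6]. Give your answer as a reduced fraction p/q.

Collapse the nested fraction from the inside out:
Start with 6.
2 + 1/(6/1) = 2 + 1/6 = 13/6
1 + 1/(13/6) = 1 + 6/13 = 19/13
2 + 1/(19/13) = 2 + 13/19 = 51/19
1 + 1/(51/19) = 1 + 19/51 = 70/51
0 + 1/(70/51) = 0 + 51/70 = 51/70

51/70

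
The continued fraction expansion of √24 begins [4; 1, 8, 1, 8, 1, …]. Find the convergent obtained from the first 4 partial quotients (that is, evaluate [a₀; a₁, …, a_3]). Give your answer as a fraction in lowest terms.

Build up convergents one term at a time:
a_0 = 4: 4/1
a_1 = 1: 5/1
a_2 = 8: 44/9
a_3 = 1: 49/10

49/10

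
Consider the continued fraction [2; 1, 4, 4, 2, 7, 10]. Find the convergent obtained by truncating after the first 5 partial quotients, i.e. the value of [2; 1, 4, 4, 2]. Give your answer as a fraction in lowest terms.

132/47

Start with 2.
4 + 1/(2/1) = 4 + 1/2 = 9/2
4 + 1/(9/2) = 4 + 2/9 = 38/9
1 + 1/(38/9) = 1 + 9/38 = 47/38
2 + 1/(47/38) = 2 + 38/47 = 132/47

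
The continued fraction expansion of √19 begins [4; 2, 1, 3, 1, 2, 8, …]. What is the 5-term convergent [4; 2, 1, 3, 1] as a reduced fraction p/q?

a_0 = 4: 4/1
a_1 = 2: 9/2
a_2 = 1: 13/3
a_3 = 3: 48/11
a_4 = 1: 61/14

61/14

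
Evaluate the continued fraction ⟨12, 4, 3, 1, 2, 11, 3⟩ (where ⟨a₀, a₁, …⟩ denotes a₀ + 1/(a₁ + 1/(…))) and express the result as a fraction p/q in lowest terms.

Starting at the tail and folding back:
Start with 3.
11 + 1/(3/1) = 11 + 1/3 = 34/3
2 + 1/(34/3) = 2 + 3/34 = 71/34
1 + 1/(71/34) = 1 + 34/71 = 105/71
3 + 1/(105/71) = 3 + 71/105 = 386/105
4 + 1/(386/105) = 4 + 105/386 = 1649/386
12 + 1/(1649/386) = 12 + 386/1649 = 20174/1649

20174/1649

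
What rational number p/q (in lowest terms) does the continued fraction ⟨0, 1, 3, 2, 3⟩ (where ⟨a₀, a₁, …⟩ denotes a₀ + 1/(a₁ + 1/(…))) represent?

24/31

Collapse the nested fraction from the inside out:
Start with 3.
2 + 1/(3/1) = 2 + 1/3 = 7/3
3 + 1/(7/3) = 3 + 3/7 = 24/7
1 + 1/(24/7) = 1 + 7/24 = 31/24
0 + 1/(31/24) = 0 + 24/31 = 24/31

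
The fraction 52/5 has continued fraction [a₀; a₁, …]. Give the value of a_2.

2

Apply division with remainder until the remainder is 0:
⌊52/5⌋ = 10, remainder 2
⌊5/2⌋ = 2, remainder 1
⌊2/1⌋ = 2, remainder 0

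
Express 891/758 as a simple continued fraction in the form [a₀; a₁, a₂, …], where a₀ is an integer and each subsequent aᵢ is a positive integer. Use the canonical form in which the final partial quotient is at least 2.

[1; 5, 1, 2, 3, 13]

⌊891/758⌋ = 1, remainder 133
⌊758/133⌋ = 5, remainder 93
⌊133/93⌋ = 1, remainder 40
⌊93/40⌋ = 2, remainder 13
⌊40/13⌋ = 3, remainder 1
⌊13/1⌋ = 13, remainder 0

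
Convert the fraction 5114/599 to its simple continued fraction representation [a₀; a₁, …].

[8; 1, 1, 6, 6, 2, 3]

⌊5114/599⌋ = 8, remainder 322
⌊599/322⌋ = 1, remainder 277
⌊322/277⌋ = 1, remainder 45
⌊277/45⌋ = 6, remainder 7
⌊45/7⌋ = 6, remainder 3
⌊7/3⌋ = 2, remainder 1
⌊3/1⌋ = 3, remainder 0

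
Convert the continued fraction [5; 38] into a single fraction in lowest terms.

Start with 38.
5 + 1/(38/1) = 5 + 1/38 = 191/38

191/38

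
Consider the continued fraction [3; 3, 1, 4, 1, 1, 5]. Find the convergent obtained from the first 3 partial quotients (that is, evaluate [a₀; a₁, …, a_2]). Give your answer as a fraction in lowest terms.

Start with 1.
3 + 1/(1/1) = 3 + 1/1 = 4/1
3 + 1/(4/1) = 3 + 1/4 = 13/4

13/4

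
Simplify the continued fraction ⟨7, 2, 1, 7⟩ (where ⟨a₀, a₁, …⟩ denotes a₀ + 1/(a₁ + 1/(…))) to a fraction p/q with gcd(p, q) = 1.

Start with 7.
1 + 1/(7/1) = 1 + 1/7 = 8/7
2 + 1/(8/7) = 2 + 7/8 = 23/8
7 + 1/(23/8) = 7 + 8/23 = 169/23

169/23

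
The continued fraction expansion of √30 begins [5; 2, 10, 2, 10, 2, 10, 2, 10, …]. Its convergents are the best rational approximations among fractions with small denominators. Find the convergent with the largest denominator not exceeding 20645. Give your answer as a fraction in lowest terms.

a_0 = 5: 5/1  (≤ bound)
a_1 = 2: 11/2  (≤ bound)
a_2 = 10: 115/21  (≤ bound)
a_3 = 2: 241/44  (≤ bound)
a_4 = 10: 2525/461  (≤ bound)
a_5 = 2: 5291/966  (≤ bound)
a_6 = 10: 55435/10121  (≤ bound)
a_7 = 2: 116161/21208  (> 20645, stop)

55435/10121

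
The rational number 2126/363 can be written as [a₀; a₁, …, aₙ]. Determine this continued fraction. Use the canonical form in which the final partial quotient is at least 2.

Repeatedly divide and take the remainder:
2126 = 5·363 + 311, so a_0 = 5
363 = 1·311 + 52, so a_1 = 1
311 = 5·52 + 51, so a_2 = 5
52 = 1·51 + 1, so a_3 = 1
51 = 51·1 + 0, so a_4 = 51

[5; 1, 5, 1, 51]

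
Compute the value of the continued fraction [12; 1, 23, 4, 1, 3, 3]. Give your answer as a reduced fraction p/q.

19451/1501

a_0 = 12: 12/1
a_1 = 1: 13/1
a_2 = 23: 311/24
a_3 = 4: 1257/97
a_4 = 1: 1568/121
a_5 = 3: 5961/460
a_6 = 3: 19451/1501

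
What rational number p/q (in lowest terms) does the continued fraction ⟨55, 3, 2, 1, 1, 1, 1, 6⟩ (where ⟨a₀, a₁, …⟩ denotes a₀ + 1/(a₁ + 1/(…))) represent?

16091/291

Starting at the tail and folding back:
Start with 6.
1 + 1/(6/1) = 1 + 1/6 = 7/6
1 + 1/(7/6) = 1 + 6/7 = 13/7
1 + 1/(13/7) = 1 + 7/13 = 20/13
1 + 1/(20/13) = 1 + 13/20 = 33/20
2 + 1/(33/20) = 2 + 20/33 = 86/33
3 + 1/(86/33) = 3 + 33/86 = 291/86
55 + 1/(291/86) = 55 + 86/291 = 16091/291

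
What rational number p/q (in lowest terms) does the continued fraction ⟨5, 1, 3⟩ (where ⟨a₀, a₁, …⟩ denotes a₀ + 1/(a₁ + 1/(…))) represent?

23/4

Start with 3.
1 + 1/(3/1) = 1 + 1/3 = 4/3
5 + 1/(4/3) = 5 + 3/4 = 23/4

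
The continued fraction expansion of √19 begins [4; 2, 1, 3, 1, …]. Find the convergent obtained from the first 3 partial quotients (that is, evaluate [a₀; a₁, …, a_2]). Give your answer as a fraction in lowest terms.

Compute successive convergents:
a_0 = 4: 4/1
a_1 = 2: 9/2
a_2 = 1: 13/3

13/3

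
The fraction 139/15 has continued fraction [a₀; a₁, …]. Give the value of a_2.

Repeatedly divide and take the remainder:
139 ÷ 15 → quotient 9, remainder 4
15 ÷ 4 → quotient 3, remainder 3
4 ÷ 3 → quotient 1, remainder 1

1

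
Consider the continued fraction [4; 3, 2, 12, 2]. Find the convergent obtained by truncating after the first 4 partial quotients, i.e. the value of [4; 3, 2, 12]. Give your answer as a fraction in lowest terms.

373/87

Build up convergents one term at a time:
a_0 = 4: 4/1
a_1 = 3: 13/3
a_2 = 2: 30/7
a_3 = 12: 373/87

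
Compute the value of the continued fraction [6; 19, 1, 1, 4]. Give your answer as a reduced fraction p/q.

a_0 = 6: 6/1
a_1 = 19: 115/19
a_2 = 1: 121/20
a_3 = 1: 236/39
a_4 = 4: 1065/176

1065/176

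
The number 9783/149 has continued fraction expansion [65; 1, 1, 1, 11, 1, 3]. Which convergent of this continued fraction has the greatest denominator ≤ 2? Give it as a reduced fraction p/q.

131/2

List convergents until the denominator exceeds the bound:
a_0 = 65: 65/1  (≤ bound)
a_1 = 1: 66/1  (≤ bound)
a_2 = 1: 131/2  (≤ bound)
a_3 = 1: 197/3  (> 2, stop)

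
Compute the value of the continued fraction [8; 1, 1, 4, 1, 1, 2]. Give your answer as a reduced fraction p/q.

436/51

Use the convergent recurrence hₖ = aₖ·hₖ₋₁ + hₖ₋₂ (and likewise for the denominators kₖ):
a_0 = 8: 8/1
a_1 = 1: 9/1
a_2 = 1: 17/2
a_3 = 4: 77/9
a_4 = 1: 94/11
a_5 = 1: 171/20
a_6 = 2: 436/51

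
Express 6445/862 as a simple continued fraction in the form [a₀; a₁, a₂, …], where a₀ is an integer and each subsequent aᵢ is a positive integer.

Apply division with remainder until the remainder is 0:
6445 = 7·862 + 411, so a_0 = 7
862 = 2·411 + 40, so a_1 = 2
411 = 10·40 + 11, so a_2 = 10
40 = 3·11 + 7, so a_3 = 3
11 = 1·7 + 4, so a_4 = 1
7 = 1·4 + 3, so a_5 = 1
4 = 1·3 + 1, so a_6 = 1
3 = 3·1 + 0, so a_7 = 3

[7; 2, 10, 3, 1, 1, 1, 3]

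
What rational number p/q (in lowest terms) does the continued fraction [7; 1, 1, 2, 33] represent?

1269/167

Start with 33.
2 + 1/(33/1) = 2 + 1/33 = 67/33
1 + 1/(67/33) = 1 + 33/67 = 100/67
1 + 1/(100/67) = 1 + 67/100 = 167/100
7 + 1/(167/100) = 7 + 100/167 = 1269/167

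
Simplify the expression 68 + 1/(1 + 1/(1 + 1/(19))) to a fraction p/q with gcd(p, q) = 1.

2672/39

a_0 = 68: 68/1
a_1 = 1: 69/1
a_2 = 1: 137/2
a_3 = 19: 2672/39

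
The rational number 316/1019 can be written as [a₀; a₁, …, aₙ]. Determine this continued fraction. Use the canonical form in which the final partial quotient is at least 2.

316 ÷ 1019 → quotient 0, remainder 316
1019 ÷ 316 → quotient 3, remainder 71
316 ÷ 71 → quotient 4, remainder 32
71 ÷ 32 → quotient 2, remainder 7
32 ÷ 7 → quotient 4, remainder 4
7 ÷ 4 → quotient 1, remainder 3
4 ÷ 3 → quotient 1, remainder 1
3 ÷ 1 → quotient 3, remainder 0

[0; 3, 4, 2, 4, 1, 1, 3]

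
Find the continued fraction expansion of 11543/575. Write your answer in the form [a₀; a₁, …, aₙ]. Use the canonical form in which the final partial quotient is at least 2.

11543 ÷ 575 → quotient 20, remainder 43
575 ÷ 43 → quotient 13, remainder 16
43 ÷ 16 → quotient 2, remainder 11
16 ÷ 11 → quotient 1, remainder 5
11 ÷ 5 → quotient 2, remainder 1
5 ÷ 1 → quotient 5, remainder 0

[20; 13, 2, 1, 2, 5]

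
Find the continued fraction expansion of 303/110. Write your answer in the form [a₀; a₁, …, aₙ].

303 = 2·110 + 83, so a_0 = 2
110 = 1·83 + 27, so a_1 = 1
83 = 3·27 + 2, so a_2 = 3
27 = 13·2 + 1, so a_3 = 13
2 = 2·1 + 0, so a_4 = 2

[2; 1, 3, 13, 2]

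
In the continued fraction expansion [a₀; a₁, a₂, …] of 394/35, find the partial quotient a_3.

8

⌊394/35⌋ = 11, remainder 9
⌊35/9⌋ = 3, remainder 8
⌊9/8⌋ = 1, remainder 1
⌊8/1⌋ = 8, remainder 0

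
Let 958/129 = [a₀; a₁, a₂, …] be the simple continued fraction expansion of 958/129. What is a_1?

2

Apply division with remainder until the remainder is 0:
⌊958/129⌋ = 7, remainder 55
⌊129/55⌋ = 2, remainder 19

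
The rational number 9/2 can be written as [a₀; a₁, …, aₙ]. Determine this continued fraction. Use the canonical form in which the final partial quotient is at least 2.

[4; 2]

Repeatedly divide and take the remainder:
⌊9/2⌋ = 4, remainder 1
⌊2/1⌋ = 2, remainder 0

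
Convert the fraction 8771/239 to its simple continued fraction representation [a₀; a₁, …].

[36; 1, 2, 3, 7, 1, 2]

8771 = 36·239 + 167, so a_0 = 36
239 = 1·167 + 72, so a_1 = 1
167 = 2·72 + 23, so a_2 = 2
72 = 3·23 + 3, so a_3 = 3
23 = 7·3 + 2, so a_4 = 7
3 = 1·2 + 1, so a_5 = 1
2 = 2·1 + 0, so a_6 = 2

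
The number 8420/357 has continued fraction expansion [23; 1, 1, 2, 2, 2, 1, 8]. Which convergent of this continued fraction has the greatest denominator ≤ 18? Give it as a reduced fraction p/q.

a_0 = 23: 23/1  (≤ bound)
a_1 = 1: 24/1  (≤ bound)
a_2 = 1: 47/2  (≤ bound)
a_3 = 2: 118/5  (≤ bound)
a_4 = 2: 283/12  (≤ bound)
a_5 = 2: 684/29  (> 18, stop)

283/12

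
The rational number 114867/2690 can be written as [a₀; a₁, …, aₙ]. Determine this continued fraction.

[42; 1, 2, 2, 1, 6, 40]

⌊114867/2690⌋ = 42, remainder 1887
⌊2690/1887⌋ = 1, remainder 803
⌊1887/803⌋ = 2, remainder 281
⌊803/281⌋ = 2, remainder 241
⌊281/241⌋ = 1, remainder 40
⌊241/40⌋ = 6, remainder 1
⌊40/1⌋ = 40, remainder 0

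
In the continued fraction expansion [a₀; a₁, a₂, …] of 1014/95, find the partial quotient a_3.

⌊1014/95⌋ = 10, remainder 64
⌊95/64⌋ = 1, remainder 31
⌊64/31⌋ = 2, remainder 2
⌊31/2⌋ = 15, remainder 1

15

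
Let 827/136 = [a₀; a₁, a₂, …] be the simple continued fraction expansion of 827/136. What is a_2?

2

827 ÷ 136 → quotient 6, remainder 11
136 ÷ 11 → quotient 12, remainder 4
11 ÷ 4 → quotient 2, remainder 3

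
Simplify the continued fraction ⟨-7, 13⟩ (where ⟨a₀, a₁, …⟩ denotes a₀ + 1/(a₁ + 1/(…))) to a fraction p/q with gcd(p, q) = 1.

Use the convergent recurrence hₖ = aₖ·hₖ₋₁ + hₖ₋₂ (and likewise for the denominators kₖ):
a_0 = -7: -7/1
a_1 = 13: -90/13

-90/13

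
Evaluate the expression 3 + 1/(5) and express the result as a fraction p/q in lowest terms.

Collapse the nested fraction from the inside out:
Start with 5.
3 + 1/(5/1) = 3 + 1/5 = 16/5

16/5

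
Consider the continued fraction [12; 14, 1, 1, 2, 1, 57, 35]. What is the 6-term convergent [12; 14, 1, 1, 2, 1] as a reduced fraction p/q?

1231/102

a_0 = 12: 12/1
a_1 = 14: 169/14
a_2 = 1: 181/15
a_3 = 1: 350/29
a_4 = 2: 881/73
a_5 = 1: 1231/102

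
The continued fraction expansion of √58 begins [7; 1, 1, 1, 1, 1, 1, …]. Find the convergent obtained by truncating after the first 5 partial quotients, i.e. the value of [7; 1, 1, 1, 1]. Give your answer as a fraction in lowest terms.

a_0 = 7: 7/1
a_1 = 1: 8/1
a_2 = 1: 15/2
a_3 = 1: 23/3
a_4 = 1: 38/5

38/5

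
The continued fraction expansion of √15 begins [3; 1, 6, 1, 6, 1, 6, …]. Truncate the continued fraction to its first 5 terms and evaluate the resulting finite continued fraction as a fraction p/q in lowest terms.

213/55

a_0 = 3: 3/1
a_1 = 1: 4/1
a_2 = 6: 27/7
a_3 = 1: 31/8
a_4 = 6: 213/55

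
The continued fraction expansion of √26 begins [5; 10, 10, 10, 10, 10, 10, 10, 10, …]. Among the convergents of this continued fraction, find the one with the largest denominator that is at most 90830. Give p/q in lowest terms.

a_0 = 5: 5/1  (≤ bound)
a_1 = 10: 51/10  (≤ bound)
a_2 = 10: 515/101  (≤ bound)
a_3 = 10: 5201/1020  (≤ bound)
a_4 = 10: 52525/10301  (≤ bound)
a_5 = 10: 530451/104030  (> 90830, stop)

52525/10301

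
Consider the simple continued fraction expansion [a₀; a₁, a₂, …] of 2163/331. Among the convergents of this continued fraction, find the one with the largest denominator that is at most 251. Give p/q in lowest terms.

a_0 = 6: 6/1  (≤ bound)
a_1 = 1: 7/1  (≤ bound)
a_2 = 1: 13/2  (≤ bound)
a_3 = 6: 85/13  (≤ bound)
a_4 = 1: 98/15  (≤ bound)
a_5 = 2: 281/43  (≤ bound)
a_6 = 3: 941/144  (≤ bound)
a_7 = 2: 2163/331  (> 251, stop)

941/144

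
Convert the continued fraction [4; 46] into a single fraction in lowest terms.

185/46

Start with 46.
4 + 1/(46/1) = 4 + 1/46 = 185/46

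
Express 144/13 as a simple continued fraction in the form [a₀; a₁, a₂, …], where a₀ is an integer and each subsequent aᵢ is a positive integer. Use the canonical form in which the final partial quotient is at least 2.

⌊144/13⌋ = 11, remainder 1
⌊13/1⌋ = 13, remainder 0

[11; 13]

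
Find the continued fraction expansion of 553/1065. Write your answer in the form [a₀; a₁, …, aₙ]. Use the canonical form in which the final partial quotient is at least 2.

⌊553/1065⌋ = 0, remainder 553
⌊1065/553⌋ = 1, remainder 512
⌊553/512⌋ = 1, remainder 41
⌊512/41⌋ = 12, remainder 20
⌊41/20⌋ = 2, remainder 1
⌊20/1⌋ = 20, remainder 0

[0; 1, 1, 12, 2, 20]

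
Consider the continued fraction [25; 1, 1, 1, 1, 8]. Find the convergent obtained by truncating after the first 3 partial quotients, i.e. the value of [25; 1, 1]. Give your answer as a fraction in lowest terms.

Starting at the tail and folding back:
Start with 1.
1 + 1/(1/1) = 1 + 1/1 = 2/1
25 + 1/(2/1) = 25 + 1/2 = 51/2

51/2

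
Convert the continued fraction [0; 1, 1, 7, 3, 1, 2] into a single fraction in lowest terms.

91/171

Start with 2.
1 + 1/(2/1) = 1 + 1/2 = 3/2
3 + 1/(3/2) = 3 + 2/3 = 11/3
7 + 1/(11/3) = 7 + 3/11 = 80/11
1 + 1/(80/11) = 1 + 11/80 = 91/80
1 + 1/(91/80) = 1 + 80/91 = 171/91
0 + 1/(171/91) = 0 + 91/171 = 91/171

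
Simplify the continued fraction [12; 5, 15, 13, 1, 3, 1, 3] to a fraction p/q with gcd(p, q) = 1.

244033/20007

a_0 = 12: 12/1
a_1 = 5: 61/5
a_2 = 15: 927/76
a_3 = 13: 12112/993
a_4 = 1: 13039/1069
a_5 = 3: 51229/4200
a_6 = 1: 64268/5269
a_7 = 3: 244033/20007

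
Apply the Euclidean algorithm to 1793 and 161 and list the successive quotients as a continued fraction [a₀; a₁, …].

[11; 7, 3, 7]

1793 ÷ 161 → quotient 11, remainder 22
161 ÷ 22 → quotient 7, remainder 7
22 ÷ 7 → quotient 3, remainder 1
7 ÷ 1 → quotient 7, remainder 0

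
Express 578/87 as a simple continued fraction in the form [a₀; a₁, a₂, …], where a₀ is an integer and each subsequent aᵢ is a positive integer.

[6; 1, 1, 1, 4, 6]

578 ÷ 87 → quotient 6, remainder 56
87 ÷ 56 → quotient 1, remainder 31
56 ÷ 31 → quotient 1, remainder 25
31 ÷ 25 → quotient 1, remainder 6
25 ÷ 6 → quotient 4, remainder 1
6 ÷ 1 → quotient 6, remainder 0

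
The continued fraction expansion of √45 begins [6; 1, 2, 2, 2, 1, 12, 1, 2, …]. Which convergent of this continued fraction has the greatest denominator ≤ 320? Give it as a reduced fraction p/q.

List convergents until the denominator exceeds the bound:
a_0 = 6: 6/1  (≤ bound)
a_1 = 1: 7/1  (≤ bound)
a_2 = 2: 20/3  (≤ bound)
a_3 = 2: 47/7  (≤ bound)
a_4 = 2: 114/17  (≤ bound)
a_5 = 1: 161/24  (≤ bound)
a_6 = 12: 2046/305  (≤ bound)
a_7 = 1: 2207/329  (> 320, stop)

2046/305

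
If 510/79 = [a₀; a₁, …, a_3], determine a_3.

Repeatedly divide and take the remainder:
⌊510/79⌋ = 6, remainder 36
⌊79/36⌋ = 2, remainder 7
⌊36/7⌋ = 5, remainder 1
⌊7/1⌋ = 7, remainder 0

7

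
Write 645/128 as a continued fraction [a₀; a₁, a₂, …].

645 ÷ 128 → quotient 5, remainder 5
128 ÷ 5 → quotient 25, remainder 3
5 ÷ 3 → quotient 1, remainder 2
3 ÷ 2 → quotient 1, remainder 1
2 ÷ 1 → quotient 2, remainder 0

[5; 25, 1, 1, 2]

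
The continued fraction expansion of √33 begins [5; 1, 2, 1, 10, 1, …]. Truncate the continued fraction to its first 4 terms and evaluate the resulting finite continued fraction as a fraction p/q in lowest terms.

23/4

Start with 1.
2 + 1/(1/1) = 2 + 1/1 = 3/1
1 + 1/(3/1) = 1 + 1/3 = 4/3
5 + 1/(4/3) = 5 + 3/4 = 23/4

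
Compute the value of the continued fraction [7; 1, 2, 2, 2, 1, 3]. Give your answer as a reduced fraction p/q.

Work from the innermost term outward:
Start with 3.
1 + 1/(3/1) = 1 + 1/3 = 4/3
2 + 1/(4/3) = 2 + 3/4 = 11/4
2 + 1/(11/4) = 2 + 4/11 = 26/11
2 + 1/(26/11) = 2 + 11/26 = 63/26
1 + 1/(63/26) = 1 + 26/63 = 89/63
7 + 1/(89/63) = 7 + 63/89 = 686/89

686/89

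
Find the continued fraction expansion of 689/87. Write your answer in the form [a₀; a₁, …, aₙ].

⌊689/87⌋ = 7, remainder 80
⌊87/80⌋ = 1, remainder 7
⌊80/7⌋ = 11, remainder 3
⌊7/3⌋ = 2, remainder 1
⌊3/1⌋ = 3, remainder 0

[7; 1, 11, 2, 3]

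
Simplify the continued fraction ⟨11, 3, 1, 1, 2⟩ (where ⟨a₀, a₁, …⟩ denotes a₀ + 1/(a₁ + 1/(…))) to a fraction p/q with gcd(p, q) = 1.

203/18

Use the convergent recurrence hₖ = aₖ·hₖ₋₁ + hₖ₋₂ (and likewise for the denominators kₖ):
a_0 = 11: 11/1
a_1 = 3: 34/3
a_2 = 1: 45/4
a_3 = 1: 79/7
a_4 = 2: 203/18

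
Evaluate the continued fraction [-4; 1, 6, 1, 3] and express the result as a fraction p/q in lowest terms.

-97/31

Start with 3.
1 + 1/(3/1) = 1 + 1/3 = 4/3
6 + 1/(4/3) = 6 + 3/4 = 27/4
1 + 1/(27/4) = 1 + 4/27 = 31/27
-4 + 1/(31/27) = -4 + 27/31 = -97/31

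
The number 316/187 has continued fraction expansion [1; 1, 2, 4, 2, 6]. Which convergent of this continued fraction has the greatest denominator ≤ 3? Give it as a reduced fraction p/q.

List convergents until the denominator exceeds the bound:
a_0 = 1: 1/1  (≤ bound)
a_1 = 1: 2/1  (≤ bound)
a_2 = 2: 5/3  (≤ bound)
a_3 = 4: 22/13  (> 3, stop)

5/3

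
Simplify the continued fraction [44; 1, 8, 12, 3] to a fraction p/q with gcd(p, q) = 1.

15083/336

Compute successive convergents:
a_0 = 44: 44/1
a_1 = 1: 45/1
a_2 = 8: 404/9
a_3 = 12: 4893/109
a_4 = 3: 15083/336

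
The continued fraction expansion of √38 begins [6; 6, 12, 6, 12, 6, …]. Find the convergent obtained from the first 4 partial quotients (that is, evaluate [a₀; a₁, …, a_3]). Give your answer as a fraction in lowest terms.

2737/444

a_0 = 6: 6/1
a_1 = 6: 37/6
a_2 = 12: 450/73
a_3 = 6: 2737/444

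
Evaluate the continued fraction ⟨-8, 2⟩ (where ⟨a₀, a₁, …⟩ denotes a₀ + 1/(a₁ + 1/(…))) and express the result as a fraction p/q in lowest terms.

Use the convergent recurrence hₖ = aₖ·hₖ₋₁ + hₖ₋₂ (and likewise for the denominators kₖ):
a_0 = -8: -8/1
a_1 = 2: -15/2

-15/2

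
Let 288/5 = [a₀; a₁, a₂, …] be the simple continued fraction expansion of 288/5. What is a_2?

1

288 = 57·5 + 3, so a_0 = 57
5 = 1·3 + 2, so a_1 = 1
3 = 1·2 + 1, so a_2 = 1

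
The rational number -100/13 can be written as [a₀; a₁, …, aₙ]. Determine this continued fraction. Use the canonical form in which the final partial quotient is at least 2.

Apply division with remainder until the remainder is 0:
-100 = -8·13 + 4, so a_0 = -8
13 = 3·4 + 1, so a_1 = 3
4 = 4·1 + 0, so a_2 = 4

[-8; 3, 4]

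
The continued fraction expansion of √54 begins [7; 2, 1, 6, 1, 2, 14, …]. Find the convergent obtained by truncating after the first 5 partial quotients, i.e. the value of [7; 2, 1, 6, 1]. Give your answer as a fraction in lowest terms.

169/23

a_0 = 7: 7/1
a_1 = 2: 15/2
a_2 = 1: 22/3
a_3 = 6: 147/20
a_4 = 1: 169/23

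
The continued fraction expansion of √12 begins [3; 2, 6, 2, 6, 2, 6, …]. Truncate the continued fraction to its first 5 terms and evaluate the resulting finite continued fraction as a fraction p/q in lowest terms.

627/181

Start with 6.
2 + 1/(6/1) = 2 + 1/6 = 13/6
6 + 1/(13/6) = 6 + 6/13 = 84/13
2 + 1/(84/13) = 2 + 13/84 = 181/84
3 + 1/(181/84) = 3 + 84/181 = 627/181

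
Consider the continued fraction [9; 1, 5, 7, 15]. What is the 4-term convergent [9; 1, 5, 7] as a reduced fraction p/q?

423/43

a_0 = 9: 9/1
a_1 = 1: 10/1
a_2 = 5: 59/6
a_3 = 7: 423/43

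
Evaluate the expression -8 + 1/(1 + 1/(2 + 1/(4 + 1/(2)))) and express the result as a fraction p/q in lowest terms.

a_0 = -8: -8/1
a_1 = 1: -7/1
a_2 = 2: -22/3
a_3 = 4: -95/13
a_4 = 2: -212/29

-212/29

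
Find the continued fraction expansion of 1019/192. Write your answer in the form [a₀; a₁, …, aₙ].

1019 = 5·192 + 59, so a_0 = 5
192 = 3·59 + 15, so a_1 = 3
59 = 3·15 + 14, so a_2 = 3
15 = 1·14 + 1, so a_3 = 1
14 = 14·1 + 0, so a_4 = 14

[5; 3, 3, 1, 14]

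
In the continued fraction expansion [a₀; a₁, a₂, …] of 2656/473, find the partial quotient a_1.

⌊2656/473⌋ = 5, remainder 291
⌊473/291⌋ = 1, remainder 182

1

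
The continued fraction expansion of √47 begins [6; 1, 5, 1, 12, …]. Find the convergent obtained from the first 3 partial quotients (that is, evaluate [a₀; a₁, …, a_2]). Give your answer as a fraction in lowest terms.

Use the convergent recurrence hₖ = aₖ·hₖ₋₁ + hₖ₋₂ (and likewise for the denominators kₖ):
a_0 = 6: 6/1
a_1 = 1: 7/1
a_2 = 5: 41/6

41/6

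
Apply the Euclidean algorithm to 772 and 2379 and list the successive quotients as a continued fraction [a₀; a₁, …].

772 = 0·2379 + 772, so a_0 = 0
2379 = 3·772 + 63, so a_1 = 3
772 = 12·63 + 16, so a_2 = 12
63 = 3·16 + 15, so a_3 = 3
16 = 1·15 + 1, so a_4 = 1
15 = 15·1 + 0, so a_5 = 15

[0; 3, 12, 3, 1, 15]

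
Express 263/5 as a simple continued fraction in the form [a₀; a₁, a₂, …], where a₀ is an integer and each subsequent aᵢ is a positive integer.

[52; 1, 1, 2]

263 = 52·5 + 3, so a_0 = 52
5 = 1·3 + 2, so a_1 = 1
3 = 1·2 + 1, so a_2 = 1
2 = 2·1 + 0, so a_3 = 2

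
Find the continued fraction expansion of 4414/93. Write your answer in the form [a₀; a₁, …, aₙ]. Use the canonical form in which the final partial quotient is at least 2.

4414 ÷ 93 → quotient 47, remainder 43
93 ÷ 43 → quotient 2, remainder 7
43 ÷ 7 → quotient 6, remainder 1
7 ÷ 1 → quotient 7, remainder 0

[47; 2, 6, 7]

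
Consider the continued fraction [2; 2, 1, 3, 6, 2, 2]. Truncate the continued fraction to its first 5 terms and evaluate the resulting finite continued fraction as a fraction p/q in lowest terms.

163/69

Compute successive convergents:
a_0 = 2: 2/1
a_1 = 2: 5/2
a_2 = 1: 7/3
a_3 = 3: 26/11
a_4 = 6: 163/69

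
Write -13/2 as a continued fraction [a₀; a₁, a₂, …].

[-7; 2]

Apply division with remainder until the remainder is 0:
-13 ÷ 2 → quotient -7, remainder 1
2 ÷ 1 → quotient 2, remainder 0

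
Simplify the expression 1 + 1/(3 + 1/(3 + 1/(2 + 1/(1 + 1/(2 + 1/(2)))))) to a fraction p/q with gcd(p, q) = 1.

a_0 = 1: 1/1
a_1 = 3: 4/3
a_2 = 3: 13/10
a_3 = 2: 30/23
a_4 = 1: 43/33
a_5 = 2: 116/89
a_6 = 2: 275/211

275/211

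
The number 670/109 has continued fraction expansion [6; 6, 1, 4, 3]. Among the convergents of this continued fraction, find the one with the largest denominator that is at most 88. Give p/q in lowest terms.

a_0 = 6: 6/1  (≤ bound)
a_1 = 6: 37/6  (≤ bound)
a_2 = 1: 43/7  (≤ bound)
a_3 = 4: 209/34  (≤ bound)
a_4 = 3: 670/109  (> 88, stop)

209/34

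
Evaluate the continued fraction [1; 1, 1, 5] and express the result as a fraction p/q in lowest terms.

Collapse the nested fraction from the inside out:
Start with 5.
1 + 1/(5/1) = 1 + 1/5 = 6/5
1 + 1/(6/5) = 1 + 5/6 = 11/6
1 + 1/(11/6) = 1 + 6/11 = 17/11

17/11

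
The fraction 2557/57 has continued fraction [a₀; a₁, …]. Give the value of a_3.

8

Run the Euclidean algorithm, recording each quotient:
2557 = 44·57 + 49, so a_0 = 44
57 = 1·49 + 8, so a_1 = 1
49 = 6·8 + 1, so a_2 = 6
8 = 8·1 + 0, so a_3 = 8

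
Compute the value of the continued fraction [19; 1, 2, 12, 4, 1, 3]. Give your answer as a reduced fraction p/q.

Use the convergent recurrence hₖ = aₖ·hₖ₋₁ + hₖ₋₂ (and likewise for the denominators kₖ):
a_0 = 19: 19/1
a_1 = 1: 20/1
a_2 = 2: 59/3
a_3 = 12: 728/37
a_4 = 4: 2971/151
a_5 = 1: 3699/188
a_6 = 3: 14068/715

14068/715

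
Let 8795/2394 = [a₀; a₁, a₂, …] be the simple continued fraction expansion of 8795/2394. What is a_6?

3

Run the Euclidean algorithm, recording each quotient:
⌊8795/2394⌋ = 3, remainder 1613
⌊2394/1613⌋ = 1, remainder 781
⌊1613/781⌋ = 2, remainder 51
⌊781/51⌋ = 15, remainder 16
⌊51/16⌋ = 3, remainder 3
⌊16/3⌋ = 5, remainder 1
⌊3/1⌋ = 3, remainder 0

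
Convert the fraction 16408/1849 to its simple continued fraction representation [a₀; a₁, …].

16408 ÷ 1849 → quotient 8, remainder 1616
1849 ÷ 1616 → quotient 1, remainder 233
1616 ÷ 233 → quotient 6, remainder 218
233 ÷ 218 → quotient 1, remainder 15
218 ÷ 15 → quotient 14, remainder 8
15 ÷ 8 → quotient 1, remainder 7
8 ÷ 7 → quotient 1, remainder 1
7 ÷ 1 → quotient 7, remainder 0

[8; 1, 6, 1, 14, 1, 1, 7]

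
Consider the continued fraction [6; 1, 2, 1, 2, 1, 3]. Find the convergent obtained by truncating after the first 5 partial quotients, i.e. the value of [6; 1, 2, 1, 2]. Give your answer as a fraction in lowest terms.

a_0 = 6: 6/1
a_1 = 1: 7/1
a_2 = 2: 20/3
a_3 = 1: 27/4
a_4 = 2: 74/11

74/11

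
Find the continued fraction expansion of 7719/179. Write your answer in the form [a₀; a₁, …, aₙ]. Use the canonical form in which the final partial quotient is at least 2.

[43; 8, 7, 3]

7719 ÷ 179 → quotient 43, remainder 22
179 ÷ 22 → quotient 8, remainder 3
22 ÷ 3 → quotient 7, remainder 1
3 ÷ 1 → quotient 3, remainder 0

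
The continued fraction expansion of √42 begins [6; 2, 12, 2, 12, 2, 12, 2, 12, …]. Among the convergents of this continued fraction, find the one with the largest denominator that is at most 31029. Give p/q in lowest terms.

a_0 = 6: 6/1  (≤ bound)
a_1 = 2: 13/2  (≤ bound)
a_2 = 12: 162/25  (≤ bound)
a_3 = 2: 337/52  (≤ bound)
a_4 = 12: 4206/649  (≤ bound)
a_5 = 2: 8749/1350  (≤ bound)
a_6 = 12: 109194/16849  (≤ bound)
a_7 = 2: 227137/35048  (> 31029, stop)

109194/16849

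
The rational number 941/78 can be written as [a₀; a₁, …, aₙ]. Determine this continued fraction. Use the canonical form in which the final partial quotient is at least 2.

[12; 15, 1, 1, 2]

941 ÷ 78 → quotient 12, remainder 5
78 ÷ 5 → quotient 15, remainder 3
5 ÷ 3 → quotient 1, remainder 2
3 ÷ 2 → quotient 1, remainder 1
2 ÷ 1 → quotient 2, remainder 0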